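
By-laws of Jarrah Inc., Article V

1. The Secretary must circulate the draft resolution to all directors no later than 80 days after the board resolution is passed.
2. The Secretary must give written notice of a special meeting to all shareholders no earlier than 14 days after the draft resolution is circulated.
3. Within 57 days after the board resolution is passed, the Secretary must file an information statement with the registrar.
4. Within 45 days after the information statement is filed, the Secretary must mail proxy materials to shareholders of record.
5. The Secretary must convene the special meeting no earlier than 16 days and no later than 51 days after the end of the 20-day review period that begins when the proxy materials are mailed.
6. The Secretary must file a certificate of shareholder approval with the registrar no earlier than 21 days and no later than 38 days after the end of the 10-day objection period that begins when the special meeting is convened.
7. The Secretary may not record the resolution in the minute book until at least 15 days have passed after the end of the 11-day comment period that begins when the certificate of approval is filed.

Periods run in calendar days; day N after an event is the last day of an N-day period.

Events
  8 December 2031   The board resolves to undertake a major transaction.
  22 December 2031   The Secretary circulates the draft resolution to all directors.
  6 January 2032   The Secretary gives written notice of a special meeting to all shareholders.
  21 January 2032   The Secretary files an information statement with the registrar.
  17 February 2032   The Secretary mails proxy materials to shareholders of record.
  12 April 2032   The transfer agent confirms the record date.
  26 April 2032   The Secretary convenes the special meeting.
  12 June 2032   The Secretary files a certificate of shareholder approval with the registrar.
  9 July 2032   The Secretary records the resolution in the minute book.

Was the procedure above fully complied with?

(1) due by 8 December 2031 + 80 days = 26 February 2032; completed 22 December 2031, before the deadline.
(2) permitted from 22 December 2031 + 14 days = 5 January 2032 onward; 6 January 2032 is on or after that date.
(3) due by 8 December 2031 + 57 days = 3 February 2032; 21 January 2032 is within that limit.
(4) due by 21 January 2032 + 45 days = 6 March 2032; done 17 February 2032 — timely.
(5) the permitted window runs from 8 March 2032 + 16 = 24 March 2032 to 8 March 2032 + 51 = 28 April 2032; 26 April 2032 falls inside that range.
(6) the permitted window runs from 6 May 2032 + 21 = 27 May 2032 to 6 May 2032 + 38 = 13 June 2032; done 12 June 2032, which is between those dates.
(7) permitted from 23 June 2032 + 15 days = 8 July 2032 onward; 9 July 2032 is on or after that date.

Yes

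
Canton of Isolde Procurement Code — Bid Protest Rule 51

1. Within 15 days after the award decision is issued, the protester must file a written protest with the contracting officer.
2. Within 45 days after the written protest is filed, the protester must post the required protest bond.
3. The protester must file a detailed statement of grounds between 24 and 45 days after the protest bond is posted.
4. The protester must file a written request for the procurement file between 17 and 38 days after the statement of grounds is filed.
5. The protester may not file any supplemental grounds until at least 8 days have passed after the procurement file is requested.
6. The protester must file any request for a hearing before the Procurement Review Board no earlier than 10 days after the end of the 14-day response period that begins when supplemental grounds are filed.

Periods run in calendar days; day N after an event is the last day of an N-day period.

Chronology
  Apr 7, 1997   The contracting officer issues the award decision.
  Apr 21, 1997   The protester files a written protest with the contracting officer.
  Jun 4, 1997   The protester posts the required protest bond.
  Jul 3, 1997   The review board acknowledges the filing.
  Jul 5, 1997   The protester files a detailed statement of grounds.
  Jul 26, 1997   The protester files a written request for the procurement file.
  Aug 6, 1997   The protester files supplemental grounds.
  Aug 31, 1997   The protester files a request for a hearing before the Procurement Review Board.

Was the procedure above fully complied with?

Yes

Step 1 — counting 15 days from Apr 7, 1997 (when the award decision is issued) gives a deadline of Apr 22, 1997; done Apr 21, 1997 — timely.
Step 2 — counting 45 days from Apr 21, 1997 (when the written protest is filed) gives a deadline of Jun 5, 1997; done Jun 4, 1997 — timely.
Step 3 — 24 and 45 days from Jun 4, 1997 (when the protest bond is posted) are Jun 28, 1997 and Jul 19, 1997 respectively; done Jul 5, 1997 — within the window.
Step 4 — 17 and 38 days from Jul 5, 1997 (when the statement of grounds is filed) are Jul 22, 1997 and Aug 12, 1997 respectively; done Jul 26, 1997, which is between those dates.
Step 5 — must wait 8 days from Jul 26, 1997 (when the procurement file is requested), so not before Aug 3, 1997; done Aug 6, 1997, after the minimum wait.
Step 6 — must wait 10 days from Aug 20, 1997 (end of the 14-day response period, which began when supplemental grounds are filed on Aug 6, 1997), so not before Aug 30, 1997; done Aug 31, 1997 — permitted.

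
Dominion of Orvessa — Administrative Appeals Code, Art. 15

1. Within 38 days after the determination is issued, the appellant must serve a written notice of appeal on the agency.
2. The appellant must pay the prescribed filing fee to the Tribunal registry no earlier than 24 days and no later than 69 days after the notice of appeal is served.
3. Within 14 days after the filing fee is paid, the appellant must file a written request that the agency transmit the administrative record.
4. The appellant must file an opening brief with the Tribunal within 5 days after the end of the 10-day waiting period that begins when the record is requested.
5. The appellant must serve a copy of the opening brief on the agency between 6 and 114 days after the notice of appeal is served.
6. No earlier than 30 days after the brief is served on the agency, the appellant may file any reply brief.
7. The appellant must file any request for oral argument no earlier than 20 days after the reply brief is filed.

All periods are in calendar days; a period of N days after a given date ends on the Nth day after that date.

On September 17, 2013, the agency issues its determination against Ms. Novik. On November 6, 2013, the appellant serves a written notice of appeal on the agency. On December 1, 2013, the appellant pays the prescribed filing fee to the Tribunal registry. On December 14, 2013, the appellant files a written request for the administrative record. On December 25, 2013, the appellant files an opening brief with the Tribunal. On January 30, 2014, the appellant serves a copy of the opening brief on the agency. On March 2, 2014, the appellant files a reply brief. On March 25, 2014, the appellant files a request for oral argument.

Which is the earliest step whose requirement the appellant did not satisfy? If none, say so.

Step 1: 38 days after September 17, 2013 (when the determination is issued) is October 25, 2013; not done until November 6, 2013, 12 days after the deadline.
Later steps need not be reached.

Step 1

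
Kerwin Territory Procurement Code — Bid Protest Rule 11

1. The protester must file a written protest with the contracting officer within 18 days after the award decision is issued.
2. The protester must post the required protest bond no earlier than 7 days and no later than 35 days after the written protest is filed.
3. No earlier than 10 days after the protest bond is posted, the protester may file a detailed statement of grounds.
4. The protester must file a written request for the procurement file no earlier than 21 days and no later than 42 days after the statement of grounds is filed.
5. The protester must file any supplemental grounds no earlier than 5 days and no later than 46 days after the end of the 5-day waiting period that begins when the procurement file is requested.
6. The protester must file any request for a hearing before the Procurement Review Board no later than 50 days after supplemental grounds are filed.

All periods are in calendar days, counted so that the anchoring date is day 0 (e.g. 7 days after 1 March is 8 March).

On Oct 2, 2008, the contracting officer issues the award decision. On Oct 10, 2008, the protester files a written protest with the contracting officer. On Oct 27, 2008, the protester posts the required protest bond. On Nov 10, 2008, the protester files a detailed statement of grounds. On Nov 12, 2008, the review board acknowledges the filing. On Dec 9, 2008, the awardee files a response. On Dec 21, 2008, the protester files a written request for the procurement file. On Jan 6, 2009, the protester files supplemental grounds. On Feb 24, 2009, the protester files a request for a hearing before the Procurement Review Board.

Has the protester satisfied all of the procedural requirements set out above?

Step 1: 18 days after Oct 2, 2008 (when the award decision is issued) is Oct 20, 2008; Oct 10, 2008 is within that limit.
Step 2: the window is 7–35 days after Oct 10, 2008 (when the written protest is filed), so Oct 17, 2008 through Nov 14, 2008; done Oct 27, 2008 — within the window.
Step 3: the earliest permitted date is 10 days after Oct 27, 2008 (when the protest bond is posted), i.e. Nov 6, 2008; done Nov 10, 2008 — permitted.
Step 4: the window is 21–42 days after Nov 10, 2008 (when the statement of grounds is filed), so Dec 1, 2008 through Dec 22, 2008; Dec 21, 2008 falls inside that range.
Step 5: the window is 5–46 days after Dec 26, 2008 (end of the 5-day waiting period, which began when the procurement file is requested on Dec 21, 2008), so Dec 31, 2008 through Feb 10, 2009; done Jan 6, 2009 — within the window.
Step 6: 50 days after Jan 6, 2009 (when supplemental grounds are filed) is Feb 25, 2009; completed Feb 24, 2009, before the deadline.

Yes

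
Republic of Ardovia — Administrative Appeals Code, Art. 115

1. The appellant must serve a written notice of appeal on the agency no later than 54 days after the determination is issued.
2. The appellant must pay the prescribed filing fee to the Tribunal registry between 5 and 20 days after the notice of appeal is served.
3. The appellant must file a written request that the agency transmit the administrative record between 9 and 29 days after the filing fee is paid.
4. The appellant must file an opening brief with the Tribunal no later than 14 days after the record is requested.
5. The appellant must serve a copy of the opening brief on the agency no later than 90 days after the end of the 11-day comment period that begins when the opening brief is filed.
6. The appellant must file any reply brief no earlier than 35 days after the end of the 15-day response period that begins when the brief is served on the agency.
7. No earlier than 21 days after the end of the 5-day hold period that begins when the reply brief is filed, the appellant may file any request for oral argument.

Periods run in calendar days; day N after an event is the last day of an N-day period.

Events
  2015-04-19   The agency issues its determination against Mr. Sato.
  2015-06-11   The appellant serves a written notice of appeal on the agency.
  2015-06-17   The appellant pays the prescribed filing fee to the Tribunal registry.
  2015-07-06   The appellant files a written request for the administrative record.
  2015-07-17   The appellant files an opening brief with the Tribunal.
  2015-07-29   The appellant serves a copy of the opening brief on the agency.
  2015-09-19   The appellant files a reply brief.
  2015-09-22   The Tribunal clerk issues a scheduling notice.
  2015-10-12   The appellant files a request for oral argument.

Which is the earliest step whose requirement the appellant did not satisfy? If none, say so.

Step 7

Step 1 — counting 54 days from 2015-04-19 (when the determination is issued) gives a deadline of 2015-06-12; done 2015-06-11 — timely.
Step 2 — 5 and 20 days from 2015-06-11 (when the notice of appeal is served) are 2015-06-16 and 2015-07-01 respectively; done 2015-06-17 — within the window.
Step 3 — 9 and 29 days from 2015-06-17 (when the filing fee is paid) are 2015-06-26 and 2015-07-16 respectively; 2015-07-06 falls inside that range.
Step 4 — counting 14 days from 2015-07-06 (when the record is requested) gives a deadline of 2015-07-20; completed 2015-07-17, before the deadline.
Step 5 — counting 90 days from 2015-07-28 (end of the 11-day comment period, which began when the opening brief is filed on 2015-07-17) gives a deadline of 2015-10-26; completed 2015-07-29, before the deadline.
Step 6 — must wait 35 days from 2015-08-13 (end of the 15-day response period, which began when the brief is served on the agency on 2015-07-29), so not before 2015-09-17; done 2015-09-19, after the minimum wait.
Step 7 — must wait 21 days from 2015-09-24 (end of the 5-day hold period, which began when the reply brief is filed on 2015-09-19), so not before 2015-10-15; acted on 2015-10-12, 3 days prematurely.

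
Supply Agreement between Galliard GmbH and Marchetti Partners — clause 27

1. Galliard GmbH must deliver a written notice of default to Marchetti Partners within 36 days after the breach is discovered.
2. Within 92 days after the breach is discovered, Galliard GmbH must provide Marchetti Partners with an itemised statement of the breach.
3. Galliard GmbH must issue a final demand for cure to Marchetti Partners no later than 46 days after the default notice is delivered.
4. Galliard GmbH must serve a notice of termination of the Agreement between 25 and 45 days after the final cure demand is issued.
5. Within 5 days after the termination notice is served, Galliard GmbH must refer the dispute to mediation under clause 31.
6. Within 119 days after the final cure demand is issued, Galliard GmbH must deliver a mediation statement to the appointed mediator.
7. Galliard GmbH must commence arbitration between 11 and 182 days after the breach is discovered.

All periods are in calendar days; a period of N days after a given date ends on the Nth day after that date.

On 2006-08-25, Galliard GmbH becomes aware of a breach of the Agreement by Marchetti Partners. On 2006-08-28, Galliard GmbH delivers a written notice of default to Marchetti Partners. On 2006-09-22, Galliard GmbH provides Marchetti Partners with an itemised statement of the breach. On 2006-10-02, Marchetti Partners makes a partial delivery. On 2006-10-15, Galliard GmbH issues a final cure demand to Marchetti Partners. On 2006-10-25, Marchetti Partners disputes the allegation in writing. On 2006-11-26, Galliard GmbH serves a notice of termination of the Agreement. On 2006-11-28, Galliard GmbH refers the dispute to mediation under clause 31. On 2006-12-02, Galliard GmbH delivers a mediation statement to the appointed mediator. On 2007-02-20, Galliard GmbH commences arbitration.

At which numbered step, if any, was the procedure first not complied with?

Step 1: 36 days after 2006-08-25 (when the breach is discovered) is 2006-09-30; completed 2006-08-28, before the deadline.
Step 2: 92 days after 2006-08-25 (when the breach is discovered) is 2006-11-25; done 2006-09-22 — timely.
Step 3: 46 days after 2006-08-28 (when the default notice is delivered) is 2006-10-13; not done until 2006-10-15, 2 days after the deadline.
That is the first point of non-compliance.

Step 3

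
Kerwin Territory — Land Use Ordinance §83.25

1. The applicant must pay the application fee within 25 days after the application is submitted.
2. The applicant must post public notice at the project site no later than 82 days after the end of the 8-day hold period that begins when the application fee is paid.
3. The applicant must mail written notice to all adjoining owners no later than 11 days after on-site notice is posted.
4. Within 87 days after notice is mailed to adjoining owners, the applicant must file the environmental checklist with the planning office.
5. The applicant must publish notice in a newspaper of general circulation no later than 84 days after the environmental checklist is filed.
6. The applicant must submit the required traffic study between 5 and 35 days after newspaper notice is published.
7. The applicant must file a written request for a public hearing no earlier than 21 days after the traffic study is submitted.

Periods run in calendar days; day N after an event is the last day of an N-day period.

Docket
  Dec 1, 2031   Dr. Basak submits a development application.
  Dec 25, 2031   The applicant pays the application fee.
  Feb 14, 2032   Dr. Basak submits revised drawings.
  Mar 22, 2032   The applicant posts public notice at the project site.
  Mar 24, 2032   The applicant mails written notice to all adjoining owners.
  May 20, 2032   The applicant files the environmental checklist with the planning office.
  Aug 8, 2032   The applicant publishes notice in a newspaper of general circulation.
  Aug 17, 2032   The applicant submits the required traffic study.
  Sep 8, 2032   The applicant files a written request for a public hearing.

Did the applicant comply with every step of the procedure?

Step 1 — counting 25 days from Dec 1, 2031 (when the application is submitted) gives a deadline of Dec 26, 2031; done Dec 25, 2031 — timely.
Step 2 — counting 82 days from Jan 2, 2032 (end of the 8-day hold period, which began when the application fee is paid on Dec 25, 2031) gives a deadline of Mar 24, 2032; completed Mar 22, 2032, before the deadline.
Step 3 — counting 11 days from Mar 22, 2032 (when on-site notice is posted) gives a deadline of Apr 2, 2032; Mar 24, 2032 is within that limit.
Step 4 — counting 87 days from Mar 24, 2032 (when notice is mailed to adjoining owners) gives a deadline of Jun 19, 2032; completed May 20, 2032, before the deadline.
Step 5 — counting 84 days from May 20, 2032 (when the environmental checklist is filed) gives a deadline of Aug 12, 2032; completed Aug 8, 2032, before the deadline.
Step 6 — 5 and 35 days from Aug 8, 2032 (when newspaper notice is published) are Aug 13, 2032 and Sep 12, 2032 respectively; Aug 17, 2032 falls inside that range.
Step 7 — must wait 21 days from Aug 17, 2032 (when the traffic study is submitted), so not before Sep 7, 2032; done Sep 8, 2032 — permitted.

Yes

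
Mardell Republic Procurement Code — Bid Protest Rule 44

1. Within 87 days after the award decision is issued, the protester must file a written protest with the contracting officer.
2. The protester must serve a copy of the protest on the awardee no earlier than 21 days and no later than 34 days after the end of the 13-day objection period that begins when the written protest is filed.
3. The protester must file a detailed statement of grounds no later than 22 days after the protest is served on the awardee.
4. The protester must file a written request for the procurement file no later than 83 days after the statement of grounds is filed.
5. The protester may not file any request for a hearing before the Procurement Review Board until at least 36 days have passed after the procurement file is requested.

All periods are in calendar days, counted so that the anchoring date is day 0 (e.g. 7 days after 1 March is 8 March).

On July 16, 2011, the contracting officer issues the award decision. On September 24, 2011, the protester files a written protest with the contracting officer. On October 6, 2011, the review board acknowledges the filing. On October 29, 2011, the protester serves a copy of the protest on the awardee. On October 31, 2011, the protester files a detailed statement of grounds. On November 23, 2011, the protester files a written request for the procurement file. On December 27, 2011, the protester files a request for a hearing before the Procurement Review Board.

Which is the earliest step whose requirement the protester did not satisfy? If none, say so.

Step 1: 87 days after July 16, 2011 (when the award decision is issued) is October 11, 2011; completed September 24, 2011, before the deadline.
Step 2: the window is 21–34 days after October 7, 2011 (end of the 13-day objection period, which began when the written protest is filed on September 24, 2011), so October 28, 2011 through November 10, 2011; done October 29, 2011, which is between those dates.
Step 3: 22 days after October 29, 2011 (when the protest is served on the awardee) is November 20, 2011; done October 31, 2011 — timely.
Step 4: 83 days after October 31, 2011 (when the statement of grounds is filed) is January 22, 2012; done November 23, 2011 — timely.
Step 5: the earliest permitted date is 36 days after November 23, 2011 (when the procurement file is requested), i.e. December 29, 2011; December 27, 2011 is 2 days before the earliest permitted date.
Later steps need not be reached.

Step 5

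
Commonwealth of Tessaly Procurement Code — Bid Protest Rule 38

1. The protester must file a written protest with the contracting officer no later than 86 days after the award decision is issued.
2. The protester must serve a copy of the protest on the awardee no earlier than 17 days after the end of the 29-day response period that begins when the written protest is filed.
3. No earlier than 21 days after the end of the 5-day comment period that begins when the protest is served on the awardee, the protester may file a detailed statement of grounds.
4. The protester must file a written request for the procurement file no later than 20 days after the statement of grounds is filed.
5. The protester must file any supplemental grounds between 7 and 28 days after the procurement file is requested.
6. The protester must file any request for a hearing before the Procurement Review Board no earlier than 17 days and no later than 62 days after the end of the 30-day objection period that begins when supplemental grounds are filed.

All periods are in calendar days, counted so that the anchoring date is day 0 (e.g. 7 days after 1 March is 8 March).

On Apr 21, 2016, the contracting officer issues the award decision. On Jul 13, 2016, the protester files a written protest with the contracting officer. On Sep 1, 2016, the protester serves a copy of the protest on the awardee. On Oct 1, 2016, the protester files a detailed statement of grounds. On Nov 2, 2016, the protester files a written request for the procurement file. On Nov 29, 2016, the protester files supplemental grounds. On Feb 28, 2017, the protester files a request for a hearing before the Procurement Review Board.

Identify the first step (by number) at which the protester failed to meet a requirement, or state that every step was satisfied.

Step 1: 86 days after Apr 21, 2016 (when the award decision is issued) is Jul 16, 2016; Jul 13, 2016 is within that limit.
Step 2: the earliest permitted date is 17 days after Aug 11, 2016 (end of the 29-day response period, which began when the written protest is filed on Jul 13, 2016), i.e. Aug 28, 2016; Sep 1, 2016 is on or after that date.
Step 3: the earliest permitted date is 21 days after Sep 6, 2016 (end of the 5-day comment period, which began when the protest is served on the awardee on Sep 1, 2016), i.e. Sep 27, 2016; done Oct 1, 2016 — permitted.
Step 4: 20 days after Oct 1, 2016 (when the statement of grounds is filed) is Oct 21, 2016; not done until Nov 2, 2016, 12 days after the deadline.
Later steps need not be reached.

Step 4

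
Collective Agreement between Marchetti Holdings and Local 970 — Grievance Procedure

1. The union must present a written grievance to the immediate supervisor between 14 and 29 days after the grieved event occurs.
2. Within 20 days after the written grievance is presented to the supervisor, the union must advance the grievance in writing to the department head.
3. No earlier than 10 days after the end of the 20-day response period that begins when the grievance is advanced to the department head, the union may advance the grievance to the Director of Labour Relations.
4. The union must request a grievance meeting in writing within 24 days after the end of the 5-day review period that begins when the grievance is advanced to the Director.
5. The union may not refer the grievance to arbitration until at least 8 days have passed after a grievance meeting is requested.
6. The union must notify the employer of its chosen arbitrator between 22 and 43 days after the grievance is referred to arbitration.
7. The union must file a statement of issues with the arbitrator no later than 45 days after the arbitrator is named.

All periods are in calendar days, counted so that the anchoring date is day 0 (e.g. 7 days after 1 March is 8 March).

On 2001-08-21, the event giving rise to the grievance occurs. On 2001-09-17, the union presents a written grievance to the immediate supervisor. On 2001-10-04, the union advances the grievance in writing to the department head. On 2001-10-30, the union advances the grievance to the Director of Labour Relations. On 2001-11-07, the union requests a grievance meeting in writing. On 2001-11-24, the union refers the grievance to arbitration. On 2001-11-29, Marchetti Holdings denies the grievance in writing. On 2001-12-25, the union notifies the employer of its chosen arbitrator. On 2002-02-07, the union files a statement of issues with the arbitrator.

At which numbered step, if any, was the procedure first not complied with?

Step 3

Step 1 — 14 and 29 days from 2001-08-21 (when the grieved event occurs) are 2001-09-04 and 2001-09-19 respectively; done 2001-09-17 — within the window.
Step 2 — counting 20 days from 2001-09-17 (when the written grievance is presented to the supervisor) gives a deadline of 2001-10-07; done 2001-10-04 — timely.
Step 3 — must wait 10 days from 2001-10-24 (end of the 20-day response period, which began when the grievance is advanced to the department head on 2001-10-04), so not before 2001-11-03; done 2001-10-30 — 4 days too early.
No need to go further; step 3 was not satisfied.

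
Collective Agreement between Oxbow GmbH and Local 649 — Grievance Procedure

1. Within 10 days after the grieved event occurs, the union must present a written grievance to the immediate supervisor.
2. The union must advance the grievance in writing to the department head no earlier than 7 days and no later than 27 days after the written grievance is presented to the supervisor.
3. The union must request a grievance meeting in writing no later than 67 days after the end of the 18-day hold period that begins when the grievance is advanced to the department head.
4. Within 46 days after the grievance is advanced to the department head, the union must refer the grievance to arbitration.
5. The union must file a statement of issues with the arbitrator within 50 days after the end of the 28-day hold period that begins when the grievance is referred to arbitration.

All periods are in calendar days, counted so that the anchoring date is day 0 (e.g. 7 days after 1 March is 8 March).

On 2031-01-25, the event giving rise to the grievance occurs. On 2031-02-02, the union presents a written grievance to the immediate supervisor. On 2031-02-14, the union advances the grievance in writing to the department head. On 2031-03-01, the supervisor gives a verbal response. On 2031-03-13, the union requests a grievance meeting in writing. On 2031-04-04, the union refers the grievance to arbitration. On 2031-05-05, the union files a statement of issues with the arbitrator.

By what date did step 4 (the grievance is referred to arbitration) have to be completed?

2031-04-01

Step 4 runs from 2031-02-14, when the grievance is advanced to the department head. 46 days after 2031-02-14 is 2031-04-01.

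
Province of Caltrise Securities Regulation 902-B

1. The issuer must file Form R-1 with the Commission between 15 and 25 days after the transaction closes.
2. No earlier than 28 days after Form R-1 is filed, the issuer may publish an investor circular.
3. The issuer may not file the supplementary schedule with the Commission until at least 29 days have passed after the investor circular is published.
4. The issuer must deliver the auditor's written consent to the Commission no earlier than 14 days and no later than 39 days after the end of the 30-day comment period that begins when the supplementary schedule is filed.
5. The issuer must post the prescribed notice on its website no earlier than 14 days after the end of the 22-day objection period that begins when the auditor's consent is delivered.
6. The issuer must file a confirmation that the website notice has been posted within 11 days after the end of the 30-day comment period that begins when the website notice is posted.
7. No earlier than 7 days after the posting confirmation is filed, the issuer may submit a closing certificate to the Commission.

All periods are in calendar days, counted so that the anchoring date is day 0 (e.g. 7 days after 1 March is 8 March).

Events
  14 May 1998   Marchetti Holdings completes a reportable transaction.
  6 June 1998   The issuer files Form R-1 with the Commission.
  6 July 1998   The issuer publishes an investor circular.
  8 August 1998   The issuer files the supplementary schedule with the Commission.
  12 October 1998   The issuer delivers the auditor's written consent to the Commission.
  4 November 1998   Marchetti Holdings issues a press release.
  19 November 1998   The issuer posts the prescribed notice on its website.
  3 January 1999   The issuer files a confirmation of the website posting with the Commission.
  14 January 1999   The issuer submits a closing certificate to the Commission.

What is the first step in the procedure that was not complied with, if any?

(1) the permitted window runs from 14 May 1998 + 15 = 29 May 1998 to 14 May 1998 + 25 = 8 June 1998; done 6 June 1998 — within the window.
(2) permitted from 6 June 1998 + 28 days = 4 July 1998 onward; done 6 July 1998 — permitted.
(3) permitted from 6 July 1998 + 29 days = 4 August 1998 onward; done 8 August 1998 — permitted.
(4) the permitted window runs from 7 September 1998 + 14 = 21 September 1998 to 7 September 1998 + 39 = 16 October 1998; done 12 October 1998 — within the window.
(5) permitted from 3 November 1998 + 14 days = 17 November 1998 onward; done 19 November 1998 — permitted.
(6) due by 19 December 1998 + 11 days = 30 December 1998; done 3 January 1999 — 4 days late.
Later steps need not be reached.

Step 6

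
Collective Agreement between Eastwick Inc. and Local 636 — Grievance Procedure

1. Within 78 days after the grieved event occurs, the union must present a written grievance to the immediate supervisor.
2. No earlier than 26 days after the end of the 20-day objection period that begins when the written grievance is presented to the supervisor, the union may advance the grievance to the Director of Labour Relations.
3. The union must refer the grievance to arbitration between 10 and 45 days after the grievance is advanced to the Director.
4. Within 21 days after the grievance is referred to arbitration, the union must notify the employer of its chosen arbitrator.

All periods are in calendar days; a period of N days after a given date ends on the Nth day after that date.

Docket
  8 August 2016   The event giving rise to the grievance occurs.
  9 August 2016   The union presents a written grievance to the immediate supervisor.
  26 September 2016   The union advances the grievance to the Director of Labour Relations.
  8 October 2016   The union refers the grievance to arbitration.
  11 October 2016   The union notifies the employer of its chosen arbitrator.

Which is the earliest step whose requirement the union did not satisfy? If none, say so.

None — every step was satisfied

(1) due by 8 August 2016 + 78 days = 25 October 2016; completed 9 August 2016, before the deadline.
(2) permitted from 29 August 2016 + 26 days = 24 September 2016 onward; done 26 September 2016, after the minimum wait.
(3) the permitted window runs from 26 September 2016 + 10 = 6 October 2016 to 26 September 2016 + 45 = 10 November 2016; done 8 October 2016 — within the window.
(4) due by 8 October 2016 + 21 days = 29 October 2016; 11 October 2016 is within that limit.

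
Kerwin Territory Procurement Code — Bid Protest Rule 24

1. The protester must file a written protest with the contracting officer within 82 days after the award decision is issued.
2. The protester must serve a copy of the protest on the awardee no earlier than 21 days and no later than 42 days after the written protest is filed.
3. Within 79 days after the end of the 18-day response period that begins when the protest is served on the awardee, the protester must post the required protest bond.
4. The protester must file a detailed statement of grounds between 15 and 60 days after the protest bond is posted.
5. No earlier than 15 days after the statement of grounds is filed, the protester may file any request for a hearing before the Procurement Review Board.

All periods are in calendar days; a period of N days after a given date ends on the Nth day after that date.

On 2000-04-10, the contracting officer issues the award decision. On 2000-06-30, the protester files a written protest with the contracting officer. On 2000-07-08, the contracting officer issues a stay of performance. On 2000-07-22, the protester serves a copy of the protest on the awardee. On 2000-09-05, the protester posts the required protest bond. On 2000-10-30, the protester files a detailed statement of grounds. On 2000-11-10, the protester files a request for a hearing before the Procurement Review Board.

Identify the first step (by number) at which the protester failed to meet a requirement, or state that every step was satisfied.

Step 5

Step 1 — counting 82 days from 2000-04-10 (when the award decision is issued) gives a deadline of 2000-07-01; done 2000-06-30 — timely.
Step 2 — 21 and 42 days from 2000-06-30 (when the written protest is filed) are 2000-07-21 and 2000-08-11 respectively; done 2000-07-22, which is between those dates.
Step 3 — counting 79 days from 2000-08-09 (end of the 18-day response period, which began when the protest is served on the awardee on 2000-07-22) gives a deadline of 2000-10-27; completed 2000-09-05, before the deadline.
Step 4 — 15 and 60 days from 2000-09-05 (when the protest bond is posted) are 2000-09-20 and 2000-11-04 respectively; 2000-10-30 falls inside that range.
Step 5 — must wait 15 days from 2000-10-30 (when the statement of grounds is filed), so not before 2000-11-14; 2000-11-10 is 4 days before the earliest permitted date.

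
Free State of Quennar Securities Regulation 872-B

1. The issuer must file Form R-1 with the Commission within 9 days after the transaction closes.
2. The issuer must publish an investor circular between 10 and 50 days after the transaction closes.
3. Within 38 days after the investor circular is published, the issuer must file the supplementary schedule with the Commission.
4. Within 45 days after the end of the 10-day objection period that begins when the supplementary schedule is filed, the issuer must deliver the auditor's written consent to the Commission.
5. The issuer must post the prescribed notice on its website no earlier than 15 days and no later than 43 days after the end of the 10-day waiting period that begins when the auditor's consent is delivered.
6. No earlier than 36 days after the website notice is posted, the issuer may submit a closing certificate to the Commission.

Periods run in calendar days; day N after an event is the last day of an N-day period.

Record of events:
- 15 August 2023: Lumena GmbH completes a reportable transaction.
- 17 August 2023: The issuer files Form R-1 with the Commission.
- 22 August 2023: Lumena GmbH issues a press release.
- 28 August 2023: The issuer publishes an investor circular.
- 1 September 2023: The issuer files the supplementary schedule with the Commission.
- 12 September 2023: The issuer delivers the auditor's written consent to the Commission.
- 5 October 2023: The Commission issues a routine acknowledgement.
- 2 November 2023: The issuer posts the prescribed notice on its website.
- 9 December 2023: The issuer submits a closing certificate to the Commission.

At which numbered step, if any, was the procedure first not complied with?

(1) due by 15 August 2023 + 9 days = 24 August 2023; done 17 August 2023 — timely.
(2) the permitted window runs from 15 August 2023 + 10 = 25 August 2023 to 15 August 2023 + 50 = 4 October 2023; 28 August 2023 falls inside that range.
(3) due by 28 August 2023 + 38 days = 5 October 2023; completed 1 September 2023, before the deadline.
(4) due by 11 September 2023 + 45 days = 26 October 2023; 12 September 2023 is within that limit.
(5) the permitted window runs from 22 September 2023 + 15 = 7 October 2023 to 22 September 2023 + 43 = 4 November 2023; done 2 November 2023 — within the window.
(6) permitted from 2 November 2023 + 36 days = 8 December 2023 onward; 9 December 2023 is on or after that date.

None — every step was satisfied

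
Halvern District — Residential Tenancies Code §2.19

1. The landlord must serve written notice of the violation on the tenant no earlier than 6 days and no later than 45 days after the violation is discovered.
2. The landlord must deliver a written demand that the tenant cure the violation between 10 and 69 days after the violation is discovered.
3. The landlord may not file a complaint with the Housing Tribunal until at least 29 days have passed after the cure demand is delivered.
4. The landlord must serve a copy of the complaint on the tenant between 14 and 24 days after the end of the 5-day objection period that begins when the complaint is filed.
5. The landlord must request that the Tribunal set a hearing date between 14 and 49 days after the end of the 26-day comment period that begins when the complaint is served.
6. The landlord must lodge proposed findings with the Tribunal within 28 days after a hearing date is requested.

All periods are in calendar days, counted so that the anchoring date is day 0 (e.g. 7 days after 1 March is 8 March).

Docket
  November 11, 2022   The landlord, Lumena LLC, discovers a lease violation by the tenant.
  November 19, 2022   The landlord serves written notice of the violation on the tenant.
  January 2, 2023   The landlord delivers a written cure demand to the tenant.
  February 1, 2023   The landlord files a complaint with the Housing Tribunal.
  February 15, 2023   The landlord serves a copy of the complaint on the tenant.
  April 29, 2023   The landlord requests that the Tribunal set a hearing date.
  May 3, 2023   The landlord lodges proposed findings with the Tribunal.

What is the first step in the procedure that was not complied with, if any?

Step 4

Step 1 — 6 and 45 days from November 11, 2022 (when the violation is discovered) are November 17, 2022 and December 26, 2022 respectively; done November 19, 2022, which is between those dates.
Step 2 — 10 and 69 days from November 11, 2022 (when the violation is discovered) are November 21, 2022 and January 19, 2023 respectively; January 2, 2023 falls inside that range.
Step 3 — must wait 29 days from January 2, 2023 (when the cure demand is delivered), so not before January 31, 2023; done February 1, 2023, after the minimum wait.
Step 4 — 14 and 24 days from February 6, 2023 (end of the 5-day objection period, which began when the complaint is filed on February 1, 2023) are February 20, 2023 and March 2, 2023 respectively; done February 15, 2023 — 5 days before the window opened.
No need to go further; step 4 was not satisfied.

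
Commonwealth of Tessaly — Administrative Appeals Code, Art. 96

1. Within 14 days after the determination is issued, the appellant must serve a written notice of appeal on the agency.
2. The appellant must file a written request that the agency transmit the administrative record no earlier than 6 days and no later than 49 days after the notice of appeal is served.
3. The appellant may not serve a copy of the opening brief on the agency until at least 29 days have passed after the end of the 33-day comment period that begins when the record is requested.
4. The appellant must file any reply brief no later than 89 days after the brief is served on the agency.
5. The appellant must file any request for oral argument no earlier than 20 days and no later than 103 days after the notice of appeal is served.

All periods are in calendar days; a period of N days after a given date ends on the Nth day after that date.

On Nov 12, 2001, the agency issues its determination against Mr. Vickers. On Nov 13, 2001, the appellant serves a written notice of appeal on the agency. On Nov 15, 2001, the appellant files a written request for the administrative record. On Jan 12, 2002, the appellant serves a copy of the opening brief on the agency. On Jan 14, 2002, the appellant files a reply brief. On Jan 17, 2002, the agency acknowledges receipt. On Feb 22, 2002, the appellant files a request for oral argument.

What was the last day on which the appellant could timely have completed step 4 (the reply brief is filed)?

Apr 11, 2002

Step 4 runs from Jan 12, 2002, when the brief is served on the agency. 89 days after Jan 12, 2002 is Apr 11, 2002.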